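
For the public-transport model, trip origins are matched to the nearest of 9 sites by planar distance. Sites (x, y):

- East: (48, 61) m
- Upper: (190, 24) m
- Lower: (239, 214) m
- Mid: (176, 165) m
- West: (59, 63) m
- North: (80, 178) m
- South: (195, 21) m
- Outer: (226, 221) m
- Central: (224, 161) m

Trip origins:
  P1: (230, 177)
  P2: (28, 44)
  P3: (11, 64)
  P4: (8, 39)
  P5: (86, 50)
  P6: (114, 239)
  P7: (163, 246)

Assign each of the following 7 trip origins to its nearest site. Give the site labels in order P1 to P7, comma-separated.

P1 → Central (d²=292.00)
P2 → East (d²=689.00)
P3 → East (d²=1378.00)
P4 → East (d²=2084.00)
P5 → West (d²=898.00)
P6 → North (d²=4877.00)
P7 → Outer (d²=4594.00)

Central, East, East, East, West, North, Outer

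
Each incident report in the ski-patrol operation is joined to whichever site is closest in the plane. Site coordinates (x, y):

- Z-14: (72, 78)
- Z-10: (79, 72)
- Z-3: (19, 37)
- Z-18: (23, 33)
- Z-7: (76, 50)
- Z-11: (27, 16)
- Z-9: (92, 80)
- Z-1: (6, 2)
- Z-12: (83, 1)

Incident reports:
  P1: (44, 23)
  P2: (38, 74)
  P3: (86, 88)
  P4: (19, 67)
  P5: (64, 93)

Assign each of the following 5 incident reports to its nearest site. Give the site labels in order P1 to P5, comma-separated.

P1 → Z-11 (d²=338.00)
P2 → Z-14 (d²=1172.00)
P3 → Z-9 (d²=100.00)
P4 → Z-3 (d²=900.00)
P5 → Z-14 (d²=289.00)

Z-11, Z-14, Z-9, Z-3, Z-14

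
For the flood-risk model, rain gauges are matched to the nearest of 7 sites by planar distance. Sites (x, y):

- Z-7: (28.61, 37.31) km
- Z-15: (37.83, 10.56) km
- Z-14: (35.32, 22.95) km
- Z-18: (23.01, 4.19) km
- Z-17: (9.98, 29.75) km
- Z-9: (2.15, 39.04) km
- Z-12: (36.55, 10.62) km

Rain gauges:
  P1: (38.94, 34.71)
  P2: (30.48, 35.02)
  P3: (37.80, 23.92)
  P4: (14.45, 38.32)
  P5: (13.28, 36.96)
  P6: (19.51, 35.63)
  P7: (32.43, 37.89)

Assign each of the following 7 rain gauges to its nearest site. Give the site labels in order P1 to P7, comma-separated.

Z-7, Z-7, Z-14, Z-17, Z-17, Z-7, Z-7

P1 → Z-7 (d²=113.47)
P2 → Z-7 (d²=8.74)
P3 → Z-14 (d²=7.09)
P4 → Z-17 (d²=93.43)
P5 → Z-17 (d²=62.87)
P6 → Z-7 (d²=85.63)
P7 → Z-7 (d²=14.93)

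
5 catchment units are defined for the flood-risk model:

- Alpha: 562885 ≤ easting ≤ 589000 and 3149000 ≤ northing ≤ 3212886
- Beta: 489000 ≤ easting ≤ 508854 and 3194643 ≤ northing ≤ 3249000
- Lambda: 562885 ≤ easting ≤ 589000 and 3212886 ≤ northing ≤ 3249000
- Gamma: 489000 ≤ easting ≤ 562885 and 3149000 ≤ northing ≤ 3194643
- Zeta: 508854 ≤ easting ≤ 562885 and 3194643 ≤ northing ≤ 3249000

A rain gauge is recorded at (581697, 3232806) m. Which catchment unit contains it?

Lambda

The point has easting = 581697 and northing = 3232806.
Only Lambda satisfies 562885 ≤ easting ≤ 589000 and 3212886 ≤ northing ≤ 3249000.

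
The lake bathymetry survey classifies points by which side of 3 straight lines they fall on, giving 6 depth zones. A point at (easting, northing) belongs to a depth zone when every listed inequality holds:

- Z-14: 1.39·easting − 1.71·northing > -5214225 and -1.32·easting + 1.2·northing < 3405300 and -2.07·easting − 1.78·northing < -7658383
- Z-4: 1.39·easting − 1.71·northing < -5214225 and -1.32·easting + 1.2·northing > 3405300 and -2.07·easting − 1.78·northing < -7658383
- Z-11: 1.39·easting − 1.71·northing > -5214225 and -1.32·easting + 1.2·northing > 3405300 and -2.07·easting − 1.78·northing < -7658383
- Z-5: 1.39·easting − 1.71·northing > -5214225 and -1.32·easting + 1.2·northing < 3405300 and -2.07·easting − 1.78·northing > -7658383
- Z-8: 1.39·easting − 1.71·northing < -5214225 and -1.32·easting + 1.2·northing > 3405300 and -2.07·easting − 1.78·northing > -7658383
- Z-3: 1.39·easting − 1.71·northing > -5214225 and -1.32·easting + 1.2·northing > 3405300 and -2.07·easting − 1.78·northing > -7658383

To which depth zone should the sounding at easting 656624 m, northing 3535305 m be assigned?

1.39·656624 − 1.71·3535305 = -5132664.190, which is > -5214225
-1.32·656624 + 1.2·3535305 = 3375622.320, which is < 3405300
-2.07·656624 − 1.78·3535305 = -7652054.580, which is > -7658383
This sign pattern matches Z-5.

Z-5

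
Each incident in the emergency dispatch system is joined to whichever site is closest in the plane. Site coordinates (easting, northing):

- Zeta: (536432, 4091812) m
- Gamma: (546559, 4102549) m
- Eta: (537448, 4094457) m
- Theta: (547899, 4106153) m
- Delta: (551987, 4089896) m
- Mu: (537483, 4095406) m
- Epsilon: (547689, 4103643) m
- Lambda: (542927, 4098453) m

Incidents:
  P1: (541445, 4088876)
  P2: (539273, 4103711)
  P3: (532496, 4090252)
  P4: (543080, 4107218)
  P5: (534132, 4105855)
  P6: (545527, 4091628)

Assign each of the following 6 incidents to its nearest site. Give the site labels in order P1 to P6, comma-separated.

Zeta, Lambda, Zeta, Theta, Mu, Delta

P1 → Zeta (d²=33750265.00)
P2 → Lambda (d²=40998280.00)
P3 → Zeta (d²=17925696.00)
P4 → Theta (d²=24356986.00)
P5 → Mu (d²=120410802.00)
P6 → Delta (d²=44731424.00)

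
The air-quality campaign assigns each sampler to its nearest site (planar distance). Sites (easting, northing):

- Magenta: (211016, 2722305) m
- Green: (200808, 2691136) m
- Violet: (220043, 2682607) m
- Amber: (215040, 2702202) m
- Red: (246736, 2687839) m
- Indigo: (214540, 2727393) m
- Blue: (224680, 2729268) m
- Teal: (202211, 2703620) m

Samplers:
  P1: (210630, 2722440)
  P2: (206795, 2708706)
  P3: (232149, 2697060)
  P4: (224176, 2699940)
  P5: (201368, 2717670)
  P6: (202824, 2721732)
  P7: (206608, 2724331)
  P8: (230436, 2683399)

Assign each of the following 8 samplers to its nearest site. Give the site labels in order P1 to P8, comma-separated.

P1 → Magenta (d²=167221.00)
P2 → Teal (d²=46880452.00)
P3 → Red (d²=297807410.00)
P4 → Amber (d²=88583140.00)
P5 → Magenta (d²=114567129.00)
P6 → Magenta (d²=67437193.00)
P7 → Magenta (d²=23535140.00)
P8 → Violet (d²=108641713.00)

Magenta, Teal, Red, Amber, Magenta, Magenta, Magenta, Violet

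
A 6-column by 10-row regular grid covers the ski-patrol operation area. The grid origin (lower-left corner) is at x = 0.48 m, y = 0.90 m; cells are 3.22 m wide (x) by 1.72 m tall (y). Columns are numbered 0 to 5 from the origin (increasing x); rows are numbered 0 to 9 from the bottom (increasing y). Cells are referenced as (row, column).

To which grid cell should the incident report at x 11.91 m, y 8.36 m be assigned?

(4, 3)

Column index: ⌊(11.91 − 0.48) / 3.22⌋ = ⌊3.550⌋ = 3
Row offset from origin: ⌊(8.36 − 0.90) / 1.72⌋ = ⌊4.337⌋ = 4 → row 4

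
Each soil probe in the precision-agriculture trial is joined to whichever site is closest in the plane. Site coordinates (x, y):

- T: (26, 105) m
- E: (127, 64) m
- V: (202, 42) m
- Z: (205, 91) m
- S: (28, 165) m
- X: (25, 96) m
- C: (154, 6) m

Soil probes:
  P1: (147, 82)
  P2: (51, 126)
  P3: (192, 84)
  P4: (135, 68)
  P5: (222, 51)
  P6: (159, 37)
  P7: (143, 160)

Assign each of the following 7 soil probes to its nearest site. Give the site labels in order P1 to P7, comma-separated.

P1 → E (d²=724.00)
P2 → T (d²=1066.00)
P3 → Z (d²=218.00)
P4 → E (d²=80.00)
P5 → V (d²=481.00)
P6 → C (d²=986.00)
P7 → Z (d²=8605.00)

E, T, Z, E, V, C, Z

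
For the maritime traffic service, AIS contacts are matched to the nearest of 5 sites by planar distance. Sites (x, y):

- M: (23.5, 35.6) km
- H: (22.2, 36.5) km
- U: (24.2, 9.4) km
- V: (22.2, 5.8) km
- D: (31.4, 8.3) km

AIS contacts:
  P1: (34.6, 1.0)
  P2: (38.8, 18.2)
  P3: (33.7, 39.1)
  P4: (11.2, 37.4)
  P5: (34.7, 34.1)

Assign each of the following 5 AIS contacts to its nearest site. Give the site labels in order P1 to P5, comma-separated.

D, D, M, H, M

P1 → D (d²=63.53)
P2 → D (d²=152.77)
P3 → M (d²=116.29)
P4 → H (d²=121.81)
P5 → M (d²=127.69)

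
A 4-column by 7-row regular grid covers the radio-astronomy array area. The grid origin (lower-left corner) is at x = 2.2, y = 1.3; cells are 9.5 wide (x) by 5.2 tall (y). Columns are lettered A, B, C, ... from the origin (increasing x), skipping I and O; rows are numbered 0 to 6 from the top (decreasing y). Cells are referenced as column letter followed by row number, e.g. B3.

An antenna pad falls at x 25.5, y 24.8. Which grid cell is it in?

Column index: ⌊(25.5 − 2.2) / 9.5⌋ = ⌊2.453⌋ = 2 → column C
Row offset from origin: ⌊(24.8 − 1.3) / 5.2⌋ = ⌊4.519⌋ = 4 → row 2 (counted from top)

C2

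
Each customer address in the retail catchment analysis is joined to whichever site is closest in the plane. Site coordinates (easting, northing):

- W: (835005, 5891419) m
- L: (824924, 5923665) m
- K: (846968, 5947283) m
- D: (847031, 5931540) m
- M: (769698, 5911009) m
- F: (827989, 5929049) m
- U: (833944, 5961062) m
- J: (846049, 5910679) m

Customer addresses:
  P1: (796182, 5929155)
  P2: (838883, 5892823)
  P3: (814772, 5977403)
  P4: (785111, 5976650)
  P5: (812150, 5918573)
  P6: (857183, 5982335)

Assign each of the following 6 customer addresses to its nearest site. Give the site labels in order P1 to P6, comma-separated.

P1 → L (d²=856242664.00)
P2 → W (d²=17010100.00)
P3 → U (d²=634593865.00)
P4 → U (d²=2627647633.00)
P5 → L (d²=189103540.00)
P6 → U (d²=992591650.00)

L, W, U, U, L, U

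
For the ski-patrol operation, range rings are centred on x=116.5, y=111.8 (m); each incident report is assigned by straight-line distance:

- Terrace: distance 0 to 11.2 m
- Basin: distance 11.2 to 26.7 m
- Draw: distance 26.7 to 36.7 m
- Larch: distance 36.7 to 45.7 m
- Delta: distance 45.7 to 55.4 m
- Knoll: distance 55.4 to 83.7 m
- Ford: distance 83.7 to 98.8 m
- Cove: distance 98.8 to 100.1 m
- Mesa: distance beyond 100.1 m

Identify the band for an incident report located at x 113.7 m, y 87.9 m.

Basin

Distance = √((113.7−116.5)² + (87.9−111.8)²) = √(7.840 + 571.210) = 24.063 m.
11.2 ≤ 24.063 < 26.7 → Basin.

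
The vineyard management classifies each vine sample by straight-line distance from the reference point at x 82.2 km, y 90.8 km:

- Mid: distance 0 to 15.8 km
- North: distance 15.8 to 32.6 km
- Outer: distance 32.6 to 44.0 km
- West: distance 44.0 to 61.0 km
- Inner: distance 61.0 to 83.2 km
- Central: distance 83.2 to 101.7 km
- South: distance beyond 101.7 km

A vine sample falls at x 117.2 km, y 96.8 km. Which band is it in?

Outer

Distance = √((117.2−82.2)² + (96.8−90.8)²) = √(1225.000 + 36.000) = 35.511 km.
32.6 ≤ 35.511 < 44.0 → Outer.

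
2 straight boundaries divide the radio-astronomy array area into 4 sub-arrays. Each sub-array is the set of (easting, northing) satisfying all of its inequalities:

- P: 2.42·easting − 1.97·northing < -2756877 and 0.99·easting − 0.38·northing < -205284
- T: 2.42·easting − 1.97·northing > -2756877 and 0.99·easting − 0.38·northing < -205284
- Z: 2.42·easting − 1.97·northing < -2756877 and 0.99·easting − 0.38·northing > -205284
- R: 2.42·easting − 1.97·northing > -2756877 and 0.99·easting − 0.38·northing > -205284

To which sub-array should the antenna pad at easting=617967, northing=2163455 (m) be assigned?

2.42·617967 − 1.97·2163455 = -2766526.210, which is < -2756877
0.99·617967 − 0.38·2163455 = -210325.570, which is < -205284
This sign pattern matches P.

P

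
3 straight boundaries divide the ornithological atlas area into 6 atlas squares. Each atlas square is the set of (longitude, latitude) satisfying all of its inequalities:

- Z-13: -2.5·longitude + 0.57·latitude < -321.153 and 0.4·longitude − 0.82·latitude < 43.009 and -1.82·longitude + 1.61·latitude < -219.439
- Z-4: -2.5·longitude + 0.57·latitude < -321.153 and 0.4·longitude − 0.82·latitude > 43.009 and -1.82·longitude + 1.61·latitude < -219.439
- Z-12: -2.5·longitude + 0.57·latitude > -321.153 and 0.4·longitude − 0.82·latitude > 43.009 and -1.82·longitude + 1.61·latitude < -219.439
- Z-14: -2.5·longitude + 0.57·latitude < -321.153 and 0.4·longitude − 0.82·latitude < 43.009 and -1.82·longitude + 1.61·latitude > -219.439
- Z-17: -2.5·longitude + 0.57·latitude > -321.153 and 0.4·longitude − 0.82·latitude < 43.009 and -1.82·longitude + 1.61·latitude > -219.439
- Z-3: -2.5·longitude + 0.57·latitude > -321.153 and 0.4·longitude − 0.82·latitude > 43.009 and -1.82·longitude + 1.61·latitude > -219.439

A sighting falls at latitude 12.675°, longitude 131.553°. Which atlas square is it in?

Z-14

-2.5·131.553 + 0.57·12.675 = -321.658, which is < -321.153
0.4·131.553 − 0.82·12.675 = 42.228, which is < 43.009
-1.82·131.553 + 1.61·12.675 = -219.020, which is > -219.439
This sign pattern matches Z-14.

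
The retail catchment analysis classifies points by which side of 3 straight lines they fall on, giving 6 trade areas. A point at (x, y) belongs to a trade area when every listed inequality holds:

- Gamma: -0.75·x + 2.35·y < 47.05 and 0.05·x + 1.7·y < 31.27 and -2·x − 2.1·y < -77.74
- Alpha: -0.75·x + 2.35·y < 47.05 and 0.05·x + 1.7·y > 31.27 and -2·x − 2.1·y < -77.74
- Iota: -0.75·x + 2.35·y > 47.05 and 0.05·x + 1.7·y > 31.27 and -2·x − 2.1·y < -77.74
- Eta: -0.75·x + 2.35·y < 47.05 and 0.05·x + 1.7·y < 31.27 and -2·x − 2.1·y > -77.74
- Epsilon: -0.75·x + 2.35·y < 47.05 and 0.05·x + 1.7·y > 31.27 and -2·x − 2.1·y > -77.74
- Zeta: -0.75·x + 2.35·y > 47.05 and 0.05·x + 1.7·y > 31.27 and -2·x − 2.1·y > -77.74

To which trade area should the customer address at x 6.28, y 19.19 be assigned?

Epsilon

-0.75·6.28 + 2.35·19.19 = 40.387, which is < 47.05
0.05·6.28 + 1.7·19.19 = 32.937, which is > 31.27
-2·6.28 − 2.1·19.19 = -52.859, which is > -77.74
This sign pattern matches Epsilon.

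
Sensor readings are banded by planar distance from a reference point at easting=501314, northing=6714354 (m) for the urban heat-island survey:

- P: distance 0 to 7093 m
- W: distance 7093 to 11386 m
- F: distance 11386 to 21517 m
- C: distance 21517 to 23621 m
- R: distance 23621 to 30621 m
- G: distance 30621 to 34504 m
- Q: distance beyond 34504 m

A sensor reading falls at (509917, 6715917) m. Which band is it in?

W

Distance = √((509917−501314)² + (6715917−6714354)²) = √(74011609.000 + 2442969.000) = 8743.831 m.
7093 ≤ 8743.831 < 11386 → W.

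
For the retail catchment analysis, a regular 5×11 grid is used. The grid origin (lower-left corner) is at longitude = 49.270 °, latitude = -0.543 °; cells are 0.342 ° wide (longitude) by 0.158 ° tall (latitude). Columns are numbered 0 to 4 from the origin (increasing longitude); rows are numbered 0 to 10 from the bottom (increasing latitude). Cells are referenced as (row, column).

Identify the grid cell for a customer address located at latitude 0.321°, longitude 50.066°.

(5, 2)

Column index: ⌊(50.066 − 49.270) / 0.342⌋ = ⌊2.327⌋ = 2
Row offset from origin: ⌊(0.321 − -0.543) / 0.158⌋ = ⌊5.468⌋ = 5 → row 5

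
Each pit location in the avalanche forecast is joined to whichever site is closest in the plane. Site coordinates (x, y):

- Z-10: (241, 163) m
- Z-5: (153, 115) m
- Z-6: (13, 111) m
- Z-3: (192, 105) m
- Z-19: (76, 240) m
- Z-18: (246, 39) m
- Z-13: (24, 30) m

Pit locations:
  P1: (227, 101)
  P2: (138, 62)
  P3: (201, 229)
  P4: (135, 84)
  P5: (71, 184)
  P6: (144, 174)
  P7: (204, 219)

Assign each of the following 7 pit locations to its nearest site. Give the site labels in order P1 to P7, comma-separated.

P1 → Z-3 (d²=1241.00)
P2 → Z-5 (d²=3034.00)
P3 → Z-10 (d²=5956.00)
P4 → Z-5 (d²=1285.00)
P5 → Z-19 (d²=3161.00)
P6 → Z-5 (d²=3562.00)
P7 → Z-10 (d²=4505.00)

Z-3, Z-5, Z-10, Z-5, Z-19, Z-5, Z-10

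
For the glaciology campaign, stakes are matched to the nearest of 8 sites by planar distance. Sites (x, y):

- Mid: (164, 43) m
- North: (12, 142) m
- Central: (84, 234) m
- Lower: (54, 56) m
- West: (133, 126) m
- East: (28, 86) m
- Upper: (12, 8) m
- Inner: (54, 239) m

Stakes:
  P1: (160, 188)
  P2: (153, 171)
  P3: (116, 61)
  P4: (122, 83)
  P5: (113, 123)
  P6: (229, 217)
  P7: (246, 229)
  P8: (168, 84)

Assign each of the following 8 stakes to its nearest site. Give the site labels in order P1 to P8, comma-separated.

P1 → West (d²=4573.00)
P2 → West (d²=2425.00)
P3 → Mid (d²=2628.00)
P4 → West (d²=1970.00)
P5 → West (d²=409.00)
P6 → West (d²=17497.00)
P7 → West (d²=23378.00)
P8 → Mid (d²=1697.00)

West, West, Mid, West, West, West, West, Mid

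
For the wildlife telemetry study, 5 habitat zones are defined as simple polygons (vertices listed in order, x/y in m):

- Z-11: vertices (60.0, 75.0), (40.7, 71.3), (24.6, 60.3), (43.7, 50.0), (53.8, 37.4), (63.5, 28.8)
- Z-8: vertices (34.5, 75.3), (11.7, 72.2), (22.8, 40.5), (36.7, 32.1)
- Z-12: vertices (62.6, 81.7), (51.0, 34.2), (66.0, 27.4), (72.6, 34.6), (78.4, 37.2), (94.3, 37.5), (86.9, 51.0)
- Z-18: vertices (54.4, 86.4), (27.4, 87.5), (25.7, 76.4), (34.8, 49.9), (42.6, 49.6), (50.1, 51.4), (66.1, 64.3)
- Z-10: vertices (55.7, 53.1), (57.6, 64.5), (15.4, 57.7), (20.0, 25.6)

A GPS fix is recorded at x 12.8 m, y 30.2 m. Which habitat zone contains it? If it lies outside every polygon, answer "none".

Cast a ray rightward from (12.8, 30.2). For each polygon, the edges (by vertex number in listed order) whose endpoints lie on opposite sides of y = 30.2, where each meets that height, and whether that is right or left of the point:
Z-11: 5–6 at x≈61.92 (right), 6–1 at x≈63.39 (right) → 2 crossings.
Z-8: no edge straddles that height → 0 crossings.
Z-12: 2–3 at x≈59.82 (right), 3–4 at x≈68.57 (right) → 2 crossings.
Z-18: no edge straddles that height → 0 crossings.
Z-10: 3–4 at x≈19.34 (right), 4–1 at x≈25.97 (right) → 2 crossings.
All counts are even, so the point lies outside every listed polygon.

none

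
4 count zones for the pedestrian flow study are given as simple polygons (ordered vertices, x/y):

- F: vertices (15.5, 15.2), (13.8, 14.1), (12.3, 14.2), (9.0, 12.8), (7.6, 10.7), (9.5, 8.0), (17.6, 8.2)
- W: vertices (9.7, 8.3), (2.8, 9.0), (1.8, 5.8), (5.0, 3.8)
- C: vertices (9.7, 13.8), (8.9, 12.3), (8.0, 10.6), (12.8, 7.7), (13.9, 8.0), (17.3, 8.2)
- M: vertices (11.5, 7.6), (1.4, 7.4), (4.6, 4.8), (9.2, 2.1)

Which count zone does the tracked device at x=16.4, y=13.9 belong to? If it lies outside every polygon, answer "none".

none

Cast a ray rightward from (16.4, 13.9). For each polygon, the edges (by vertex number in listed order) whose endpoints lie on opposite sides of y = 13.9, where each meets that height, and whether that is right or left of the point:
F: 3–4 at x≈11.59 (left), 7–1 at x≈15.89 (left) → 0 crossings.
W: no edge straddles that height → 0 crossings.
C: no edge straddles that height → 0 crossings.
M: no edge straddles that height → 0 crossings.
All counts are even, so the point lies outside every listed polygon.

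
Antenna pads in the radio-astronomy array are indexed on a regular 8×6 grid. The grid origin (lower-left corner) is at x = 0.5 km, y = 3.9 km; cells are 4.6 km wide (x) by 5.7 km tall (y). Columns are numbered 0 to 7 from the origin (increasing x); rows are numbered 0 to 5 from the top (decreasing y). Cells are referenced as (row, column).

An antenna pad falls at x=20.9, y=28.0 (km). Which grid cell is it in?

Column index: ⌊(20.9 − 0.5) / 4.6⌋ = ⌊4.435⌋ = 4
Row offset from origin: ⌊(28.0 − 3.9) / 5.7⌋ = ⌊4.228⌋ = 4 → row 1 (counted from top)

(1, 4)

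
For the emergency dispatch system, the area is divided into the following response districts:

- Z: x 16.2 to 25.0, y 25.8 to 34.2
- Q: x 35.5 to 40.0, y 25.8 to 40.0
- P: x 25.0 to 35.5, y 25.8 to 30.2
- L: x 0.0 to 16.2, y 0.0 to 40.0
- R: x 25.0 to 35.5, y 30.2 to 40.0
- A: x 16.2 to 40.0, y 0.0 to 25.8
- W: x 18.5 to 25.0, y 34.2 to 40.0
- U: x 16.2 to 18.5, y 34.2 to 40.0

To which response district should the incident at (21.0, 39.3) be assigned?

W

The point has x = 21.0 and y = 39.3.
Only W satisfies 18.5 ≤ x ≤ 25.0 and 34.2 ≤ y ≤ 40.0.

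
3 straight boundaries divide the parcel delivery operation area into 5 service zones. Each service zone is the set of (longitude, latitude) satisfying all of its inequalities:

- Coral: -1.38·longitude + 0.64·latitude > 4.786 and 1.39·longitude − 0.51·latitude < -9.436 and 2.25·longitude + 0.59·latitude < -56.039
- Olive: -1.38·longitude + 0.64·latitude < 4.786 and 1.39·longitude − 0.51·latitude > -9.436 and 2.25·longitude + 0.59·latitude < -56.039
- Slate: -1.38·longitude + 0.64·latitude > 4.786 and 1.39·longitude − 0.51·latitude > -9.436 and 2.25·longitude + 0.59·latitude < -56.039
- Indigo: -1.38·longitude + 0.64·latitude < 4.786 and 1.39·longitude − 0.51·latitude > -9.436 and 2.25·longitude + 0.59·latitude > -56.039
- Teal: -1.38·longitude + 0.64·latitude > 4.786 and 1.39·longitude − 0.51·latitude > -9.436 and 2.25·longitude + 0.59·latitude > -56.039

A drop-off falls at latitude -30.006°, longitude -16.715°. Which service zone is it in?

-1.38·-16.715 + 0.64·-30.006 = 3.863, which is < 4.786
1.39·-16.715 − 0.51·-30.006 = -7.931, which is > -9.436
2.25·-16.715 + 0.59·-30.006 = -55.312, which is > -56.039
This sign pattern matches Indigo.

Indigo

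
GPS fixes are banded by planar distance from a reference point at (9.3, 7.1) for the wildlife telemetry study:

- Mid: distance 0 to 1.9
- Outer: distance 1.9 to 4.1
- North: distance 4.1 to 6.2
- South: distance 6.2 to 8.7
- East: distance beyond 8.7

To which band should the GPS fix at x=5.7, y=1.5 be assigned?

Distance = √((5.7−9.3)² + (1.5−7.1)²) = √(12.960 + 31.360) = 6.657.
6.2 ≤ 6.657 < 8.7 → South.

South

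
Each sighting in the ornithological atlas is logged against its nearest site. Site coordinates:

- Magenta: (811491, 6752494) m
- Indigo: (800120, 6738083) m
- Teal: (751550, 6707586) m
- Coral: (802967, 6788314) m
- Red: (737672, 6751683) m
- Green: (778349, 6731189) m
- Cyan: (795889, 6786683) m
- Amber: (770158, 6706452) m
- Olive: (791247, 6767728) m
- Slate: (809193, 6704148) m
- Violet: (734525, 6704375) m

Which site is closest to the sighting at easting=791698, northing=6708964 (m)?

Slate

Squared distances to each site:
Magenta: 2286623749.000; Indigo: 918846245.000; Teal: 1613760788.000; Coral: 6423412861.000; Red: 4743721637.000; Green: 672146426.000; Cyan: 6057807442.000; Amber: 470281744.000; Olive: 3453411097.000; Slate: 329268881.000; Violet: 3289810850.000.
Minimum at Slate.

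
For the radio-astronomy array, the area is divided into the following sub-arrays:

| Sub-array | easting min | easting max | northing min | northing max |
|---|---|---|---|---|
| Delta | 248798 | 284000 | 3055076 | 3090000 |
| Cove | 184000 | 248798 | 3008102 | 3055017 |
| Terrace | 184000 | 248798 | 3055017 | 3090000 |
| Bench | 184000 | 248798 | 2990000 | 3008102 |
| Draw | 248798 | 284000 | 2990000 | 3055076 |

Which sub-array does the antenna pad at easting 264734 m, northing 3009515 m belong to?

Draw

The point has easting = 264734 and northing = 3009515.
Only Draw satisfies 248798 ≤ easting ≤ 284000 and 2990000 ≤ northing ≤ 3055076.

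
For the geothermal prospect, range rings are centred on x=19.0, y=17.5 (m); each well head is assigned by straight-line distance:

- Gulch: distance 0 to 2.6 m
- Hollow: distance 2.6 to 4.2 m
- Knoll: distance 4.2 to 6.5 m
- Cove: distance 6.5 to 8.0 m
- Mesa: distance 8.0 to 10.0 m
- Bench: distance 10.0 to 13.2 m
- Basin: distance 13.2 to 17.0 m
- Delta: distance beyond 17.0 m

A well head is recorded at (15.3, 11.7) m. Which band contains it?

Cove

Distance = √((15.3−19.0)² + (11.7−17.5)²) = √(13.690 + 33.640) = 6.880 m.
6.5 ≤ 6.880 < 8.0 → Cove.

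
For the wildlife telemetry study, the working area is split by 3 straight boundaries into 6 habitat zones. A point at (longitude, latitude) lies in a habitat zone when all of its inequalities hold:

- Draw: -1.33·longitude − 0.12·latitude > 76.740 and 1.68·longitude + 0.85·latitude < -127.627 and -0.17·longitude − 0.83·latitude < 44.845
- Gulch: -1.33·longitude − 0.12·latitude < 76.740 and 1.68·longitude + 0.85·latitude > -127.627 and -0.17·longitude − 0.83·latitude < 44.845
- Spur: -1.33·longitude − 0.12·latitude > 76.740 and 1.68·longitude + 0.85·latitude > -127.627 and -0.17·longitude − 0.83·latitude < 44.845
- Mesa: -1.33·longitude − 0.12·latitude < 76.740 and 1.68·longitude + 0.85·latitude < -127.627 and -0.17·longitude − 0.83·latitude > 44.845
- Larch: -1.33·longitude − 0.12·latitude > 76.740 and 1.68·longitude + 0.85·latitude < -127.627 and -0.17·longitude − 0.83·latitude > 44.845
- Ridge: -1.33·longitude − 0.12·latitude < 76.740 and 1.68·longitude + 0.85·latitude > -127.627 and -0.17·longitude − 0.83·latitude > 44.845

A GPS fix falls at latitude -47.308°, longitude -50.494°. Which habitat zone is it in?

Ridge

-1.33·-50.494 − 0.12·-47.308 = 72.834, which is < 76.740
1.68·-50.494 + 0.85·-47.308 = -125.042, which is > -127.627
-0.17·-50.494 − 0.83·-47.308 = 47.850, which is > 44.845
This sign pattern matches Ridge.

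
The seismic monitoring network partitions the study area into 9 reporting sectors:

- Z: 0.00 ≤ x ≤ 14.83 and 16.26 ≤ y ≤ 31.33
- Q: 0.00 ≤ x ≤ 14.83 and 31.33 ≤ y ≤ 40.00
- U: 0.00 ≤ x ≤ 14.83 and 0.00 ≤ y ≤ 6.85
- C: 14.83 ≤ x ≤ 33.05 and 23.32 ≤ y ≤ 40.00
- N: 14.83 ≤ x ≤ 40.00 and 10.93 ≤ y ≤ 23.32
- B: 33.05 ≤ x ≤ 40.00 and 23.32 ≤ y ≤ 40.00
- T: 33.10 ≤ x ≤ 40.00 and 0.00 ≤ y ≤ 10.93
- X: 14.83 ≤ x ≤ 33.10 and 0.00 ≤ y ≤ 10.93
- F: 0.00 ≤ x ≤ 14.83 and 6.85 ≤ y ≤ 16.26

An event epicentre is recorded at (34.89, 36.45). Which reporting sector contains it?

The point has x = 34.89 and y = 36.45.
Only B satisfies 33.05 ≤ x ≤ 40.00 and 23.32 ≤ y ≤ 40.00.

B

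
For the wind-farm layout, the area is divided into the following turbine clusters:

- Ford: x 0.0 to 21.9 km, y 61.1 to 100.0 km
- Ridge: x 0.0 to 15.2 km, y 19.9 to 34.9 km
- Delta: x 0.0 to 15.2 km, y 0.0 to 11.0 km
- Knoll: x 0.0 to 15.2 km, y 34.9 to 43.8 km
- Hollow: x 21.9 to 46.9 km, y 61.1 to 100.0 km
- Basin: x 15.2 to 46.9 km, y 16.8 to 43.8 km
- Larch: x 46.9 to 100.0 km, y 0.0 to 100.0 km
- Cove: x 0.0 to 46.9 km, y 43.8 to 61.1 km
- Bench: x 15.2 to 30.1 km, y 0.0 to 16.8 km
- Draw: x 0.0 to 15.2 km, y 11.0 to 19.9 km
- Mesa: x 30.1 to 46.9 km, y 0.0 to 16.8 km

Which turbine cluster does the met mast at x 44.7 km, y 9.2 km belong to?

Mesa

The point has x = 44.7 and y = 9.2.
Only Mesa satisfies 30.1 ≤ x ≤ 46.9 and 0.0 ≤ y ≤ 16.8.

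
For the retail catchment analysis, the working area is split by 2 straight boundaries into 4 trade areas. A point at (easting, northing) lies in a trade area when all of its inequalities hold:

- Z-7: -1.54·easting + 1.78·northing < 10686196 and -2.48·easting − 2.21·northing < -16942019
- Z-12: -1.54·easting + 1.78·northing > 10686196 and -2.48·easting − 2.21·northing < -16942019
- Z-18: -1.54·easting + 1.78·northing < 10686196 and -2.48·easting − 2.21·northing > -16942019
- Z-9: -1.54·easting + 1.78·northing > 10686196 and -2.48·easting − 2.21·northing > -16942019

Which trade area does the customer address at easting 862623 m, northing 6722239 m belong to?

Z-7

-1.54·862623 + 1.78·6722239 = 10637146.000, which is < 10686196
-2.48·862623 − 2.21·6722239 = -16995453.230, which is < -16942019
This sign pattern matches Z-7.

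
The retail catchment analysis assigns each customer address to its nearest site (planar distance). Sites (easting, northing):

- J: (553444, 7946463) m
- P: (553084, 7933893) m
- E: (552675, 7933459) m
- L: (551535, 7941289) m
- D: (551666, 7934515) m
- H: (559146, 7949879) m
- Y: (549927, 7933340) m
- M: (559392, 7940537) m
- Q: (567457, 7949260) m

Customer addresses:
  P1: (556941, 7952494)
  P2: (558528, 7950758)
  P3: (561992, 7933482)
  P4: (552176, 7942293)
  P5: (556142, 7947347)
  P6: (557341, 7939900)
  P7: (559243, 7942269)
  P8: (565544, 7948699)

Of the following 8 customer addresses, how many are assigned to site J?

1

P1 → H
P2 → H
P3 → M
P4 → L
P5 → J
P6 → M
P7 → M
P8 → Q
1 of the 8 goes to J.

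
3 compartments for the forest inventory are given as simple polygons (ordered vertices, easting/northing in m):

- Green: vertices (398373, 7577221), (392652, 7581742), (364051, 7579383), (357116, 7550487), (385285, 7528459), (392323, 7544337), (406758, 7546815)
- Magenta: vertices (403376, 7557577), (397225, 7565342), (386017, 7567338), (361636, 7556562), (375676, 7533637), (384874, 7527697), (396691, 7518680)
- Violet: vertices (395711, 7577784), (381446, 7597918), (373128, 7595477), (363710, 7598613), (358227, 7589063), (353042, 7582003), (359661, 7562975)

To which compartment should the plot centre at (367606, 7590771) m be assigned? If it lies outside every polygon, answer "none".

Violet

Cast a ray rightward from (367606, 7590771). For each polygon, the edges (by vertex number in listed order) whose endpoints lie on opposite sides of northing = 7590771, where each meets that height, and whether that is right or left of the point:
Green: no edge straddles that height → 0 crossings.
Magenta: no edge straddles that height → 0 crossings.
Violet: 1–2 at easting≈386509.7 (right), 4–5 at easting≈359207.6 (left) → 1 crossing.
Only Violet has an odd count, so the point is inside Violet.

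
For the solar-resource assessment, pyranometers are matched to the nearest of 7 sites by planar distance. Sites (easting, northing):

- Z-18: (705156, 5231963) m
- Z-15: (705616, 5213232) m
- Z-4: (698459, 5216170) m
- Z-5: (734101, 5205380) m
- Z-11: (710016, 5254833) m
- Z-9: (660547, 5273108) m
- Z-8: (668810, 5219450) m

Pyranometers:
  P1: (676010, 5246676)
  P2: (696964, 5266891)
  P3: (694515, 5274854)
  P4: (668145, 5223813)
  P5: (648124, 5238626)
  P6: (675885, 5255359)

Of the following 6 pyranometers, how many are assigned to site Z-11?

P1 → Z-8
P2 → Z-11
P3 → Z-11
P4 → Z-8
P5 → Z-8
P6 → Z-9
2 of the 6 go to Z-11.

2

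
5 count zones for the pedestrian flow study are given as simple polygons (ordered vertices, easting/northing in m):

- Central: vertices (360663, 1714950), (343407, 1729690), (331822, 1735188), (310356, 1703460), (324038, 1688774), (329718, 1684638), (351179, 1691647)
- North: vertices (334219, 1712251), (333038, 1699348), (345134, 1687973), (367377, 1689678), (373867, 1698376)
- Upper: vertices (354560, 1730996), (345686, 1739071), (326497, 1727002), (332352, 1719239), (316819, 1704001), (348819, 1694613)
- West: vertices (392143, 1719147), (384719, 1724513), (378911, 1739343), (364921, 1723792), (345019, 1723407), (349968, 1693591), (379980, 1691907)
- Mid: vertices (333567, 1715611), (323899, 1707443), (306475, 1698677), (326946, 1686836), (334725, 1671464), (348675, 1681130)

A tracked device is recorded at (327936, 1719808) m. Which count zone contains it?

Central

Cast a ray rightward from (327936, 1719808). For each polygon, the edges (by vertex number in listed order) whose endpoints lie on opposite sides of northing = 1719808, where each meets that height, and whether that is right or left of the point:
Central: 1–2 at easting≈354975.8 (right), 3–4 at easting≈321416.5 (left) → 1 crossing.
North: no edge straddles that height → 0 crossings.
Upper: 3–4 at easting≈331922.8 (right), 6–1 at easting≈352794.6 (right) → 2 crossings.
West: 1–2 at easting≈391228.5 (right), 5–6 at easting≈345616.4 (right) → 2 crossings.
Mid: no edge straddles that height → 0 crossings.
Only Central has an odd count, so the point is inside Central.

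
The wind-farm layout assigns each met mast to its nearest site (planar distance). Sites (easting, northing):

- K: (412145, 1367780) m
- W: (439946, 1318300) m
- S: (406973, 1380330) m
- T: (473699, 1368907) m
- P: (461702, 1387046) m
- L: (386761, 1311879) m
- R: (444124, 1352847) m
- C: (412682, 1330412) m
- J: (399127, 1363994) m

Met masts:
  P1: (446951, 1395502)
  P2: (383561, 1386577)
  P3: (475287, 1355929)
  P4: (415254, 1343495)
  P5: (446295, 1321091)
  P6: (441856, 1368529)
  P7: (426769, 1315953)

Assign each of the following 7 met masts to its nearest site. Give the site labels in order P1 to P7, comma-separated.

P, S, T, C, W, R, W

P1 → P (d²=289095937.00)
P2 → S (d²=587146753.00)
P3 → T (d²=170950228.00)
P4 → C (d²=177780073.00)
P5 → W (d²=48099482.00)
P6 → R (d²=251068948.00)
P7 → W (d²=179141738.00)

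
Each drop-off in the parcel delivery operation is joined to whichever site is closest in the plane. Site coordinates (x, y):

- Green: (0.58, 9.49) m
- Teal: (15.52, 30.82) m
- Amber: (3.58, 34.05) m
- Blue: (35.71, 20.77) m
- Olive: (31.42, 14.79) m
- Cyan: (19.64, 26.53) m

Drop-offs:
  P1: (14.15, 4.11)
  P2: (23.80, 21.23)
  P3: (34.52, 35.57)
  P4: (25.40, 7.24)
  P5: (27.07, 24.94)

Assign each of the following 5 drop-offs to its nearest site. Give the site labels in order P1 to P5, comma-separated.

Green, Cyan, Blue, Olive, Cyan

P1 → Green (d²=213.09)
P2 → Cyan (d²=45.40)
P3 → Blue (d²=220.46)
P4 → Olive (d²=93.24)
P5 → Cyan (d²=57.73)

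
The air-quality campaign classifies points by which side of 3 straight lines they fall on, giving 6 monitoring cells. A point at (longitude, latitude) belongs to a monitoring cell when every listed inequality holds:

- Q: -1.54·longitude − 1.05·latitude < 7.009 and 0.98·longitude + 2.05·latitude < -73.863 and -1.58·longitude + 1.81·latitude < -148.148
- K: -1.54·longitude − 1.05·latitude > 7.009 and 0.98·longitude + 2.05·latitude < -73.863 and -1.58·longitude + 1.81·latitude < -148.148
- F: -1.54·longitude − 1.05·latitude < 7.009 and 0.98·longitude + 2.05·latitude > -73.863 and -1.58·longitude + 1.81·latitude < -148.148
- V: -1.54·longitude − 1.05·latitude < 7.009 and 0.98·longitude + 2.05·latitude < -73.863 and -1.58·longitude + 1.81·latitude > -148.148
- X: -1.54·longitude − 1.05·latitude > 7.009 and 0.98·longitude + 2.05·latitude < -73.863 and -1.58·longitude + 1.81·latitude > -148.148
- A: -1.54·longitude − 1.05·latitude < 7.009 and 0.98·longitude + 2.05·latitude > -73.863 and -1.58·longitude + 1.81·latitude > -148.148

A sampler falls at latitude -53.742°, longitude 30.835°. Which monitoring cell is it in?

X

-1.54·30.835 − 1.05·-53.742 = 8.943, which is > 7.009
0.98·30.835 + 2.05·-53.742 = -79.953, which is < -73.863
-1.58·30.835 + 1.81·-53.742 = -145.992, which is > -148.148
This sign pattern matches X.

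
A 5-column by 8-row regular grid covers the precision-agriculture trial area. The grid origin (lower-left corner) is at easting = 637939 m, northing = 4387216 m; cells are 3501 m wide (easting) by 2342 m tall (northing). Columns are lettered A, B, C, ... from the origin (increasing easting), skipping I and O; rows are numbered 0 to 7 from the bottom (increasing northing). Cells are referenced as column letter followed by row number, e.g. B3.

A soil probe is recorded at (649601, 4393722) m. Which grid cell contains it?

Column index: ⌊(649601 − 637939) / 3501⌋ = ⌊3.331⌋ = 3 → column D
Row offset from origin: ⌊(4393722 − 4387216) / 2342⌋ = ⌊2.778⌋ = 2 → row 2

D2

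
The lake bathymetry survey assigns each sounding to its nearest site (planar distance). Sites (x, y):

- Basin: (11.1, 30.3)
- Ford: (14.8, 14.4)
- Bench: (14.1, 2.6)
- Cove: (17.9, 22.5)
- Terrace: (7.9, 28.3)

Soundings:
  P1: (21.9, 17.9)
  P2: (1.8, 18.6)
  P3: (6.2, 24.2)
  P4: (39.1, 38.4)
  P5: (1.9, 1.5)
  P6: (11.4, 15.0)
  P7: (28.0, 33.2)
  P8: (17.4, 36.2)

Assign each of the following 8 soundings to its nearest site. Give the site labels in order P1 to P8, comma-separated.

Cove, Terrace, Terrace, Cove, Bench, Ford, Cove, Basin

P1 → Cove (d²=37.16)
P2 → Terrace (d²=131.30)
P3 → Terrace (d²=19.70)
P4 → Cove (d²=702.25)
P5 → Bench (d²=150.05)
P6 → Ford (d²=11.92)
P7 → Cove (d²=216.50)
P8 → Basin (d²=74.50)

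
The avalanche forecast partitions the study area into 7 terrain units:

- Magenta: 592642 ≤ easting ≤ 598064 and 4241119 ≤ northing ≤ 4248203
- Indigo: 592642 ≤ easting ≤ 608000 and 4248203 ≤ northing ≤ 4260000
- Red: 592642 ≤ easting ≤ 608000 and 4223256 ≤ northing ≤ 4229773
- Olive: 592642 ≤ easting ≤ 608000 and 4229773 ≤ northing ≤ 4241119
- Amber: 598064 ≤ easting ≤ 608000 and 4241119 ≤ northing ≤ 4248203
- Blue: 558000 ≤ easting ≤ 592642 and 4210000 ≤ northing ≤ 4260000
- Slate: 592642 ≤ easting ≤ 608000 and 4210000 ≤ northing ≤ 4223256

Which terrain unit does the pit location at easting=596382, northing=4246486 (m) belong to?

Magenta

The point has easting = 596382 and northing = 4246486.
Only Magenta satisfies 592642 ≤ easting ≤ 598064 and 4241119 ≤ northing ≤ 4248203.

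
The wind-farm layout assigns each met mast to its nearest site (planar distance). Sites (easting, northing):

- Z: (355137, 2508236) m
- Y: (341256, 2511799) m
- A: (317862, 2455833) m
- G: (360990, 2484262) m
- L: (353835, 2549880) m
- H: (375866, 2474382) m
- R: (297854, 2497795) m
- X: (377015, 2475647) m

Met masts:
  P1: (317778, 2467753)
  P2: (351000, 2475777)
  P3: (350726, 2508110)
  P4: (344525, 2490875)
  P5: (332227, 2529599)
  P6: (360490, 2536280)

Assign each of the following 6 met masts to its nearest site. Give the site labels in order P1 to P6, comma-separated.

P1 → A (d²=142093456.00)
P2 → G (d²=171795325.00)
P3 → Z (d²=19472797.00)
P4 → G (d²=314827994.00)
P5 → Y (d²=398362841.00)
P6 → L (d²=229249025.00)

A, G, Z, G, Y, L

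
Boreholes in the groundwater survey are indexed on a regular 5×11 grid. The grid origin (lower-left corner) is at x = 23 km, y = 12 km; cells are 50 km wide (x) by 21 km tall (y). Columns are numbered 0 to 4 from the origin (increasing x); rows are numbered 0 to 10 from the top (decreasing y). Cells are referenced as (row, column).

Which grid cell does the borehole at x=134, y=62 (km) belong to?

Column index: ⌊(134 − 23) / 50⌋ = ⌊2.220⌋ = 2
Row offset from origin: ⌊(62 − 12) / 21⌋ = ⌊2.381⌋ = 2 → row 8 (counted from top)

(8, 2)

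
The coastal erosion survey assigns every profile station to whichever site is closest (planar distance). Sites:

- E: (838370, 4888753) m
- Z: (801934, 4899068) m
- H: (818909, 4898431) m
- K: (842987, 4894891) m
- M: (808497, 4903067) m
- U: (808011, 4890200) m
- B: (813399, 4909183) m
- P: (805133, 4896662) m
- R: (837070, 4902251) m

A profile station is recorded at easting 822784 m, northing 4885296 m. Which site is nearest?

H

Squared distances to each site:
E: 254874245.000; Z: 624390484.000; H: 187543850.000; K: 500225234.000; M: 519926810.000; U: 242290745.000; B: 658666994.000; P: 440743757.000; R: 491561821.000.
Minimum at H.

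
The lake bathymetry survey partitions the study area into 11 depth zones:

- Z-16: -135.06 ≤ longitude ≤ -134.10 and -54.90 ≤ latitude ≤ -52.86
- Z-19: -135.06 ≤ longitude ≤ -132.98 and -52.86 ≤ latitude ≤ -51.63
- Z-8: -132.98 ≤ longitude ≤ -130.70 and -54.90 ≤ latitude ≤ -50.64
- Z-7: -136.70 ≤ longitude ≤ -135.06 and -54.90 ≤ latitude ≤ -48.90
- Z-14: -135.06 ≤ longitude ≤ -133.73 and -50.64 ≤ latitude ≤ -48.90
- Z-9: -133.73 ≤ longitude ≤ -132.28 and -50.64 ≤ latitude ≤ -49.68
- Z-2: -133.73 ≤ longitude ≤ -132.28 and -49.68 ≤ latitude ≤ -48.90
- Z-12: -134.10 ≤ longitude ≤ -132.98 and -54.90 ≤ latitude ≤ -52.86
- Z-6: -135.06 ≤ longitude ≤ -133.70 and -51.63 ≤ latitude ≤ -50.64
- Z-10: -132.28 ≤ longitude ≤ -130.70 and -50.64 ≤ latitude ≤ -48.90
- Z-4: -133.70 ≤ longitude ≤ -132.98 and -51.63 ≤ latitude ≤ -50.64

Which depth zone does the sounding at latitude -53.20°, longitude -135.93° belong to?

Z-7

The point has longitude = -135.93 and latitude = -53.20.
Only Z-7 satisfies -136.70 ≤ longitude ≤ -135.06 and -54.90 ≤ latitude ≤ -48.90.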